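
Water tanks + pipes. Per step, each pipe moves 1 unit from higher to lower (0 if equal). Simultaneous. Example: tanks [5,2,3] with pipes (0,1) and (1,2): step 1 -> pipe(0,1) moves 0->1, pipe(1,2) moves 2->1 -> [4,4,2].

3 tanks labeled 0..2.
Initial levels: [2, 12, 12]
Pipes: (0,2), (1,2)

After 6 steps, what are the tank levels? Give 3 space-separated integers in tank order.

Answer: 8 9 9

Derivation:
Step 1: flows [2->0,1=2] -> levels [3 12 11]
Step 2: flows [2->0,1->2] -> levels [4 11 11]
Step 3: flows [2->0,1=2] -> levels [5 11 10]
Step 4: flows [2->0,1->2] -> levels [6 10 10]
Step 5: flows [2->0,1=2] -> levels [7 10 9]
Step 6: flows [2->0,1->2] -> levels [8 9 9]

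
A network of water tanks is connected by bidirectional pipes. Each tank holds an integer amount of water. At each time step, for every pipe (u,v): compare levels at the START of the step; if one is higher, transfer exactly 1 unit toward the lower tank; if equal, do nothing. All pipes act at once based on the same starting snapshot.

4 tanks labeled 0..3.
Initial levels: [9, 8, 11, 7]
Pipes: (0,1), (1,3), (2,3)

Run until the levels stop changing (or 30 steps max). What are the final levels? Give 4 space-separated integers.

Answer: 8 10 9 8

Derivation:
Step 1: flows [0->1,1->3,2->3] -> levels [8 8 10 9]
Step 2: flows [0=1,3->1,2->3] -> levels [8 9 9 9]
Step 3: flows [1->0,1=3,2=3] -> levels [9 8 9 9]
Step 4: flows [0->1,3->1,2=3] -> levels [8 10 9 8]
Step 5: flows [1->0,1->3,2->3] -> levels [9 8 8 10]
Step 6: flows [0->1,3->1,3->2] -> levels [8 10 9 8]
  -> period-2 cycle: step 6 state = step 4 state; never stabilizes
  -> state at step 30: (30-4) mod 2 = 0, same as step 4 -> [8 10 9 8]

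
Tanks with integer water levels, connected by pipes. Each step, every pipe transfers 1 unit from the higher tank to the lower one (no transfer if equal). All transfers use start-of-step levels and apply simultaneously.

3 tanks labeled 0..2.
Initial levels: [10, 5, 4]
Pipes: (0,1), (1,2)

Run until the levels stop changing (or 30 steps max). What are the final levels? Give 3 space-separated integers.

Step 1: flows [0->1,1->2] -> levels [9 5 5]
Step 2: flows [0->1,1=2] -> levels [8 6 5]
Step 3: flows [0->1,1->2] -> levels [7 6 6]
Step 4: flows [0->1,1=2] -> levels [6 7 6]
Step 5: flows [1->0,1->2] -> levels [7 5 7]
Step 6: flows [0->1,2->1] -> levels [6 7 6]
  -> period-2 cycle: step 6 state = step 4 state; never stabilizes
  -> state at step 30: (30-4) mod 2 = 0, same as step 4 -> [6 7 6]

Answer: 6 7 6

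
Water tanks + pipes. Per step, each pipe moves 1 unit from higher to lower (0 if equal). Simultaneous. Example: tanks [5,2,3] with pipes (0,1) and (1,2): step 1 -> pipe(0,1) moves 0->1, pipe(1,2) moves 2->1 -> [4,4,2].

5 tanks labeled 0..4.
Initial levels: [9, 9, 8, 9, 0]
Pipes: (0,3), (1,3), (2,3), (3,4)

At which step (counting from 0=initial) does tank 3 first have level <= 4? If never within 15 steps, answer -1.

Step 1: flows [0=3,1=3,3->2,3->4] -> levels [9 9 9 7 1]
Step 2: flows [0->3,1->3,2->3,3->4] -> levels [8 8 8 9 2]
Step 3: flows [3->0,3->1,3->2,3->4] -> levels [9 9 9 5 3]
Step 4: flows [0->3,1->3,2->3,3->4] -> levels [8 8 8 7 4]
Step 5: flows [0->3,1->3,2->3,3->4] -> levels [7 7 7 9 5]
Step 6: flows [3->0,3->1,3->2,3->4] -> levels [8 8 8 5 6]
Step 7: flows [0->3,1->3,2->3,4->3] -> levels [7 7 7 9 5]
  -> period-2 cycle (repeats step 5); tank 3 never drops to <=4
Tank 3 never reaches <=4 within 15 steps

Answer: -1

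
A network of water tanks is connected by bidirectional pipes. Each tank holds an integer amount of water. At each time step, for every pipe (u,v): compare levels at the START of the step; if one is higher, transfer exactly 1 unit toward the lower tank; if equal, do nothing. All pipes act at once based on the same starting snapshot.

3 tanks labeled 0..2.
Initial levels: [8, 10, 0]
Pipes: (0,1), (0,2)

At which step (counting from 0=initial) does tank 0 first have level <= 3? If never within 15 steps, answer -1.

Answer: -1

Derivation:
Step 1: flows [1->0,0->2] -> levels [8 9 1]
Step 2: flows [1->0,0->2] -> levels [8 8 2]
Step 3: flows [0=1,0->2] -> levels [7 8 3]
Step 4: flows [1->0,0->2] -> levels [7 7 4]
Step 5: flows [0=1,0->2] -> levels [6 7 5]
Step 6: flows [1->0,0->2] -> levels [6 6 6]
Step 7: flows [0=1,0=2] -> levels [6 6 6]
  -> stable; tank 0 stays at 6 > 3
Tank 0 never reaches <=3 within 15 steps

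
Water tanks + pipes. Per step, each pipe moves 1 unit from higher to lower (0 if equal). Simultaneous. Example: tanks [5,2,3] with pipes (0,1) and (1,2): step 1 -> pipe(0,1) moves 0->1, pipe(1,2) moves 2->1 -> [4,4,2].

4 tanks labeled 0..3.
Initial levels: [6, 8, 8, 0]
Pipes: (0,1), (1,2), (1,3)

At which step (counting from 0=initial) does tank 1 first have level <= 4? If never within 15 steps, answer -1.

Answer: 7

Derivation:
Step 1: flows [1->0,1=2,1->3] -> levels [7 6 8 1]
Step 2: flows [0->1,2->1,1->3] -> levels [6 7 7 2]
Step 3: flows [1->0,1=2,1->3] -> levels [7 5 7 3]
Step 4: flows [0->1,2->1,1->3] -> levels [6 6 6 4]
Step 5: flows [0=1,1=2,1->3] -> levels [6 5 6 5]
Step 6: flows [0->1,2->1,1=3] -> levels [5 7 5 5]
Step 7: flows [1->0,1->2,1->3] -> levels [6 4 6 6]
Tank 1 first reaches <=4 at step 7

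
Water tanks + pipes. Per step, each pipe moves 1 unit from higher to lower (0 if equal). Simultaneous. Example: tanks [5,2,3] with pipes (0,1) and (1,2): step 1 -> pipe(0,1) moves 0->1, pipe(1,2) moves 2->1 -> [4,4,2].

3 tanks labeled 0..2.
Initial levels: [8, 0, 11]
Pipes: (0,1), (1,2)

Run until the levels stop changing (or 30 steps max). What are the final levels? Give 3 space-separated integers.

Step 1: flows [0->1,2->1] -> levels [7 2 10]
Step 2: flows [0->1,2->1] -> levels [6 4 9]
Step 3: flows [0->1,2->1] -> levels [5 6 8]
Step 4: flows [1->0,2->1] -> levels [6 6 7]
Step 5: flows [0=1,2->1] -> levels [6 7 6]
Step 6: flows [1->0,1->2] -> levels [7 5 7]
Step 7: flows [0->1,2->1] -> levels [6 7 6]
  -> period-2 cycle: step 7 state = step 5 state; never stabilizes
  -> state at step 30: (30-5) mod 2 = 1, same as step 6 -> [7 5 7]

Answer: 7 5 7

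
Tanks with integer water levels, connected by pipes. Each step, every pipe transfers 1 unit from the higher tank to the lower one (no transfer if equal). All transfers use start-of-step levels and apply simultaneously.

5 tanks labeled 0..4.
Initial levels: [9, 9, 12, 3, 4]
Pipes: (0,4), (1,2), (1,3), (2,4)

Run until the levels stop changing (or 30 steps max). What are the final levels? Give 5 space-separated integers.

Answer: 7 8 6 7 9

Derivation:
Step 1: flows [0->4,2->1,1->3,2->4] -> levels [8 9 10 4 6]
Step 2: flows [0->4,2->1,1->3,2->4] -> levels [7 9 8 5 8]
Step 3: flows [4->0,1->2,1->3,2=4] -> levels [8 7 9 6 7]
Step 4: flows [0->4,2->1,1->3,2->4] -> levels [7 7 7 7 9]
Step 5: flows [4->0,1=2,1=3,4->2] -> levels [8 7 8 7 7]
Step 6: flows [0->4,2->1,1=3,2->4] -> levels [7 8 6 7 9]
Step 7: flows [4->0,1->2,1->3,4->2] -> levels [8 6 8 8 7]
Step 8: flows [0->4,2->1,3->1,2->4] -> levels [7 8 6 7 9]
  -> period-2 cycle: step 8 state = step 6 state; never stabilizes
  -> state at step 30: (30-6) mod 2 = 0, same as step 6 -> [7 8 6 7 9]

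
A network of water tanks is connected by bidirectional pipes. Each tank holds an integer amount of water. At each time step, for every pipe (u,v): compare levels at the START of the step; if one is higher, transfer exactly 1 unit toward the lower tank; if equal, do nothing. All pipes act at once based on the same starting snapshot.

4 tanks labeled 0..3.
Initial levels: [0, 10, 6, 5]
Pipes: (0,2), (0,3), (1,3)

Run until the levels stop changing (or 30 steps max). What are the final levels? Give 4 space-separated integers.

Answer: 4 5 5 7

Derivation:
Step 1: flows [2->0,3->0,1->3] -> levels [2 9 5 5]
Step 2: flows [2->0,3->0,1->3] -> levels [4 8 4 5]
Step 3: flows [0=2,3->0,1->3] -> levels [5 7 4 5]
Step 4: flows [0->2,0=3,1->3] -> levels [4 6 5 6]
Step 5: flows [2->0,3->0,1=3] -> levels [6 6 4 5]
Step 6: flows [0->2,0->3,1->3] -> levels [4 5 5 7]
Step 7: flows [2->0,3->0,3->1] -> levels [6 6 4 5]
  -> period-2 cycle: step 7 state = step 5 state; never stabilizes
  -> state at step 30: (30-5) mod 2 = 1, same as step 6 -> [4 5 5 7]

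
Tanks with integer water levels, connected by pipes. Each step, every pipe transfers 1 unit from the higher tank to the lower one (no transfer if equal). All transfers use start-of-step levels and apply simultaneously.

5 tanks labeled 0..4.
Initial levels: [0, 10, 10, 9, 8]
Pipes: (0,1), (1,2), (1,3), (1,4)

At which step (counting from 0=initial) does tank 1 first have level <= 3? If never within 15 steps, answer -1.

Step 1: flows [1->0,1=2,1->3,1->4] -> levels [1 7 10 10 9]
Step 2: flows [1->0,2->1,3->1,4->1] -> levels [2 9 9 9 8]
Step 3: flows [1->0,1=2,1=3,1->4] -> levels [3 7 9 9 9]
Step 4: flows [1->0,2->1,3->1,4->1] -> levels [4 9 8 8 8]
Step 5: flows [1->0,1->2,1->3,1->4] -> levels [5 5 9 9 9]
Step 6: flows [0=1,2->1,3->1,4->1] -> levels [5 8 8 8 8]
Step 7: flows [1->0,1=2,1=3,1=4] -> levels [6 7 8 8 8]
Step 8: flows [1->0,2->1,3->1,4->1] -> levels [7 9 7 7 7]
Step 9: flows [1->0,1->2,1->3,1->4] -> levels [8 5 8 8 8]
Step 10: flows [0->1,2->1,3->1,4->1] -> levels [7 9 7 7 7]
  -> period-2 cycle (repeats step 8); tank 1 never drops to <=3
Tank 1 never reaches <=3 within 15 steps

Answer: -1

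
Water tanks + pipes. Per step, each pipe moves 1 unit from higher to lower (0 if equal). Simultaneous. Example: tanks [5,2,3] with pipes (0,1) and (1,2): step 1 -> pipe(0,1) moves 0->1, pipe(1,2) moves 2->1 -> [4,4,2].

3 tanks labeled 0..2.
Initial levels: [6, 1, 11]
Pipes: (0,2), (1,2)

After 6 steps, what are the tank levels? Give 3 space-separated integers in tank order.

Step 1: flows [2->0,2->1] -> levels [7 2 9]
Step 2: flows [2->0,2->1] -> levels [8 3 7]
Step 3: flows [0->2,2->1] -> levels [7 4 7]
Step 4: flows [0=2,2->1] -> levels [7 5 6]
Step 5: flows [0->2,2->1] -> levels [6 6 6]
Step 6: flows [0=2,1=2] -> levels [6 6 6]

Answer: 6 6 6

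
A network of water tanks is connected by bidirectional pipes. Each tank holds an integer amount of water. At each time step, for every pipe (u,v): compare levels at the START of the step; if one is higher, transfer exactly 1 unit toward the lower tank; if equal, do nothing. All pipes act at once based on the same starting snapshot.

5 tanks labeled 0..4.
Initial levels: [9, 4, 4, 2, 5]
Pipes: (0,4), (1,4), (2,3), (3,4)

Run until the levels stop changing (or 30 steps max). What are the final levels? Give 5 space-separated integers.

Step 1: flows [0->4,4->1,2->3,4->3] -> levels [8 5 3 4 4]
Step 2: flows [0->4,1->4,3->2,3=4] -> levels [7 4 4 3 6]
Step 3: flows [0->4,4->1,2->3,4->3] -> levels [6 5 3 5 5]
Step 4: flows [0->4,1=4,3->2,3=4] -> levels [5 5 4 4 6]
Step 5: flows [4->0,4->1,2=3,4->3] -> levels [6 6 4 5 3]
Step 6: flows [0->4,1->4,3->2,3->4] -> levels [5 5 5 3 6]
Step 7: flows [4->0,4->1,2->3,4->3] -> levels [6 6 4 5 3]
  -> period-2 cycle: step 7 state = step 5 state; never stabilizes
  -> state at step 30: (30-5) mod 2 = 1, same as step 6 -> [5 5 5 3 6]

Answer: 5 5 5 3 6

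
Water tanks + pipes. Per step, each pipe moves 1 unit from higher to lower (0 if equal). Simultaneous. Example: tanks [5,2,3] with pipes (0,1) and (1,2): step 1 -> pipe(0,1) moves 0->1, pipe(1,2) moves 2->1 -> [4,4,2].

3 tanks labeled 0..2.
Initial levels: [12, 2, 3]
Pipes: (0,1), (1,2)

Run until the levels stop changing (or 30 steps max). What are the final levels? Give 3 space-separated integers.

Step 1: flows [0->1,2->1] -> levels [11 4 2]
Step 2: flows [0->1,1->2] -> levels [10 4 3]
Step 3: flows [0->1,1->2] -> levels [9 4 4]
Step 4: flows [0->1,1=2] -> levels [8 5 4]
Step 5: flows [0->1,1->2] -> levels [7 5 5]
Step 6: flows [0->1,1=2] -> levels [6 6 5]
Step 7: flows [0=1,1->2] -> levels [6 5 6]
Step 8: flows [0->1,2->1] -> levels [5 7 5]
Step 9: flows [1->0,1->2] -> levels [6 5 6]
  -> period-2 cycle: step 9 state = step 7 state; never stabilizes
  -> state at step 30: (30-7) mod 2 = 1, same as step 8 -> [5 7 5]

Answer: 5 7 5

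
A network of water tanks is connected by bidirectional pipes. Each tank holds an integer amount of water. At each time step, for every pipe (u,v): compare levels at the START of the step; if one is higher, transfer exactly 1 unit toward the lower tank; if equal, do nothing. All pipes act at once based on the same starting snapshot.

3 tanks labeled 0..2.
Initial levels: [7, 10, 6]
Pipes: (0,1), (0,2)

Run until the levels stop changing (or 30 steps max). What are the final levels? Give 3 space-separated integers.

Step 1: flows [1->0,0->2] -> levels [7 9 7]
Step 2: flows [1->0,0=2] -> levels [8 8 7]
Step 3: flows [0=1,0->2] -> levels [7 8 8]
Step 4: flows [1->0,2->0] -> levels [9 7 7]
Step 5: flows [0->1,0->2] -> levels [7 8 8]
  -> period-2 cycle: step 5 state = step 3 state; never stabilizes
  -> state at step 30: (30-3) mod 2 = 1, same as step 4 -> [9 7 7]

Answer: 9 7 7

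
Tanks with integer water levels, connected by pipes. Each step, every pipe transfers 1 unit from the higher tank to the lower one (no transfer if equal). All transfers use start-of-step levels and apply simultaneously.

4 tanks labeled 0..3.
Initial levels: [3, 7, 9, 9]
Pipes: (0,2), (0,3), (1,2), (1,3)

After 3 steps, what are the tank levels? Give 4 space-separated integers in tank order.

Step 1: flows [2->0,3->0,2->1,3->1] -> levels [5 9 7 7]
Step 2: flows [2->0,3->0,1->2,1->3] -> levels [7 7 7 7]
Step 3: flows [0=2,0=3,1=2,1=3] -> levels [7 7 7 7]

Answer: 7 7 7 7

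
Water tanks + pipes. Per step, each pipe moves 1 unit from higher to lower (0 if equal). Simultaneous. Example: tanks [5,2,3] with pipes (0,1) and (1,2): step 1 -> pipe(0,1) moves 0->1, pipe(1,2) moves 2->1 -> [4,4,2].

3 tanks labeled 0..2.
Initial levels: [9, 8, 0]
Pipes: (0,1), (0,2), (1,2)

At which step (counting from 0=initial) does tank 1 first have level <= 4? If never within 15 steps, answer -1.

Answer: -1

Derivation:
Step 1: flows [0->1,0->2,1->2] -> levels [7 8 2]
Step 2: flows [1->0,0->2,1->2] -> levels [7 6 4]
Step 3: flows [0->1,0->2,1->2] -> levels [5 6 6]
Step 4: flows [1->0,2->0,1=2] -> levels [7 5 5]
Step 5: flows [0->1,0->2,1=2] -> levels [5 6 6]
  -> period-2 cycle (repeats step 3); tank 1 never drops to <=4
Tank 1 never reaches <=4 within 15 steps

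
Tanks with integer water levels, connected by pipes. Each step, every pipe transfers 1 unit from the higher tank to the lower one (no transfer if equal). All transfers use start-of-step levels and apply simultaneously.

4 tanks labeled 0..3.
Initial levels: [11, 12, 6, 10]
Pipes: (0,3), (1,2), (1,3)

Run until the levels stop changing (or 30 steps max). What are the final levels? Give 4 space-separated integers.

Answer: 11 10 9 9

Derivation:
Step 1: flows [0->3,1->2,1->3] -> levels [10 10 7 12]
Step 2: flows [3->0,1->2,3->1] -> levels [11 10 8 10]
Step 3: flows [0->3,1->2,1=3] -> levels [10 9 9 11]
Step 4: flows [3->0,1=2,3->1] -> levels [11 10 9 9]
Step 5: flows [0->3,1->2,1->3] -> levels [10 8 10 11]
Step 6: flows [3->0,2->1,3->1] -> levels [11 10 9 9]
  -> period-2 cycle: step 6 state = step 4 state; never stabilizes
  -> state at step 30: (30-4) mod 2 = 0, same as step 4 -> [11 10 9 9]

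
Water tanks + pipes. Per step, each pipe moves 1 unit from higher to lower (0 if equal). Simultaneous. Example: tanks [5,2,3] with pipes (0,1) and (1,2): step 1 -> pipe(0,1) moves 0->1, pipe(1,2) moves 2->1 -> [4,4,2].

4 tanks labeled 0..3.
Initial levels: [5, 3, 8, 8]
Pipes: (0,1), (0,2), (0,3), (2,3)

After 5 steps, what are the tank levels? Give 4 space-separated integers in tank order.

Answer: 4 6 7 7

Derivation:
Step 1: flows [0->1,2->0,3->0,2=3] -> levels [6 4 7 7]
Step 2: flows [0->1,2->0,3->0,2=3] -> levels [7 5 6 6]
Step 3: flows [0->1,0->2,0->3,2=3] -> levels [4 6 7 7]
Step 4: flows [1->0,2->0,3->0,2=3] -> levels [7 5 6 6]
  -> period-2 cycle: step 4 state = step 2 state
  -> state at step 5: (5-2) mod 2 = 1, same as step 3 -> [4 6 7 7]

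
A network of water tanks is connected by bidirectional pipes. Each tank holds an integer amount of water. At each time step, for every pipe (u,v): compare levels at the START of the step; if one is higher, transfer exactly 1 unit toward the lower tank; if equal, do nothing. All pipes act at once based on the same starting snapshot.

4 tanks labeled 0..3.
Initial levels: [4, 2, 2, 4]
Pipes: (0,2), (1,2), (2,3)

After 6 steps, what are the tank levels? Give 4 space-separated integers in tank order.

Step 1: flows [0->2,1=2,3->2] -> levels [3 2 4 3]
Step 2: flows [2->0,2->1,2->3] -> levels [4 3 1 4]
Step 3: flows [0->2,1->2,3->2] -> levels [3 2 4 3]
  -> period-2 cycle: step 3 state = step 1 state
  -> state at step 6: (6-1) mod 2 = 1, same as step 2 -> [4 3 1 4]

Answer: 4 3 1 4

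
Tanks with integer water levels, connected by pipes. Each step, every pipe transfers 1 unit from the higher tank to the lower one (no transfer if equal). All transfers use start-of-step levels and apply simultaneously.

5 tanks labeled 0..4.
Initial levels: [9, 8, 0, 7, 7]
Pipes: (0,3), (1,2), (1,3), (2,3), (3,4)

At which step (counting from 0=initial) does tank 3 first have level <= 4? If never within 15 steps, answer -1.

Answer: -1

Derivation:
Step 1: flows [0->3,1->2,1->3,3->2,3=4] -> levels [8 6 2 8 7]
Step 2: flows [0=3,1->2,3->1,3->2,3->4] -> levels [8 6 4 5 8]
Step 3: flows [0->3,1->2,1->3,3->2,4->3] -> levels [7 4 6 7 7]
Step 4: flows [0=3,2->1,3->1,3->2,3=4] -> levels [7 6 6 5 7]
Step 5: flows [0->3,1=2,1->3,2->3,4->3] -> levels [6 5 5 9 6]
Step 6: flows [3->0,1=2,3->1,3->2,3->4] -> levels [7 6 6 5 7]
  -> period-2 cycle (repeats step 4); tank 3 never drops to <=4
Tank 3 never reaches <=4 within 15 steps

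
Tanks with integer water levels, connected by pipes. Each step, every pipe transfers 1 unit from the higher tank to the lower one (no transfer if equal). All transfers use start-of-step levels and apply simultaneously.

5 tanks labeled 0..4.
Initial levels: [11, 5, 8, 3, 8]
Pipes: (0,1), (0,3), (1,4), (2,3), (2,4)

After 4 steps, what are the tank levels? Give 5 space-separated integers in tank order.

Step 1: flows [0->1,0->3,4->1,2->3,2=4] -> levels [9 7 7 5 7]
Step 2: flows [0->1,0->3,1=4,2->3,2=4] -> levels [7 8 6 7 7]
Step 3: flows [1->0,0=3,1->4,3->2,4->2] -> levels [8 6 8 6 7]
Step 4: flows [0->1,0->3,4->1,2->3,2->4] -> levels [6 8 6 8 7]

Answer: 6 8 6 8 7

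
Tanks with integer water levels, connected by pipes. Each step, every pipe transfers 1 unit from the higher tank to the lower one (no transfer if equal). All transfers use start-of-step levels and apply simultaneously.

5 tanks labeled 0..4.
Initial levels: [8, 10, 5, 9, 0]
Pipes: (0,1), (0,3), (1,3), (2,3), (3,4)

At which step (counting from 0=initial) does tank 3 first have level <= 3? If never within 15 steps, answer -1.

Answer: -1

Derivation:
Step 1: flows [1->0,3->0,1->3,3->2,3->4] -> levels [10 8 6 7 1]
Step 2: flows [0->1,0->3,1->3,3->2,3->4] -> levels [8 8 7 7 2]
Step 3: flows [0=1,0->3,1->3,2=3,3->4] -> levels [7 7 7 8 3]
Step 4: flows [0=1,3->0,3->1,3->2,3->4] -> levels [8 8 8 4 4]
Step 5: flows [0=1,0->3,1->3,2->3,3=4] -> levels [7 7 7 7 4]
Step 6: flows [0=1,0=3,1=3,2=3,3->4] -> levels [7 7 7 6 5]
Step 7: flows [0=1,0->3,1->3,2->3,3->4] -> levels [6 6 6 8 6]
Step 8: flows [0=1,3->0,3->1,3->2,3->4] -> levels [7 7 7 4 7]
Step 9: flows [0=1,0->3,1->3,2->3,4->3] -> levels [6 6 6 8 6]
  -> period-2 cycle (repeats step 7); tank 3 never drops to <=3
Tank 3 never reaches <=3 within 15 steps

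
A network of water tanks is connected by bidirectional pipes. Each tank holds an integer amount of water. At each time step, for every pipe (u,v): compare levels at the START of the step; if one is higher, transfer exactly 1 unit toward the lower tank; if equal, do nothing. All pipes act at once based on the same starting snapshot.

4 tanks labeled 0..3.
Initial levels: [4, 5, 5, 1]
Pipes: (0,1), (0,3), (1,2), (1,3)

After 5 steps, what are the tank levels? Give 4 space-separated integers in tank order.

Step 1: flows [1->0,0->3,1=2,1->3] -> levels [4 3 5 3]
Step 2: flows [0->1,0->3,2->1,1=3] -> levels [2 5 4 4]
Step 3: flows [1->0,3->0,1->2,1->3] -> levels [4 2 5 4]
Step 4: flows [0->1,0=3,2->1,3->1] -> levels [3 5 4 3]
Step 5: flows [1->0,0=3,1->2,1->3] -> levels [4 2 5 4]

Answer: 4 2 5 4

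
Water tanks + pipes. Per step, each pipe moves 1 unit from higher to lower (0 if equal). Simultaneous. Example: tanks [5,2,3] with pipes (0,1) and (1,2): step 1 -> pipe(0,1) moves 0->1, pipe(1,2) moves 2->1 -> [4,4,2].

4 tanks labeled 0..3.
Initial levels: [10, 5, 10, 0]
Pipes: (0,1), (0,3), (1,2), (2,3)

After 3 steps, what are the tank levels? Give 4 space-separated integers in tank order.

Step 1: flows [0->1,0->3,2->1,2->3] -> levels [8 7 8 2]
Step 2: flows [0->1,0->3,2->1,2->3] -> levels [6 9 6 4]
Step 3: flows [1->0,0->3,1->2,2->3] -> levels [6 7 6 6]

Answer: 6 7 6 6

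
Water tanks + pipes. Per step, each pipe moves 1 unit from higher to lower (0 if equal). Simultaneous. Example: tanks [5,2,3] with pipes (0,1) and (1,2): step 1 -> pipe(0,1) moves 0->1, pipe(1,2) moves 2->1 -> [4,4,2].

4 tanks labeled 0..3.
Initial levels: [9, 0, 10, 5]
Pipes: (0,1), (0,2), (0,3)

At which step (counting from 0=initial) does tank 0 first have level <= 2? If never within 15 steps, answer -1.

Step 1: flows [0->1,2->0,0->3] -> levels [8 1 9 6]
Step 2: flows [0->1,2->0,0->3] -> levels [7 2 8 7]
Step 3: flows [0->1,2->0,0=3] -> levels [7 3 7 7]
Step 4: flows [0->1,0=2,0=3] -> levels [6 4 7 7]
Step 5: flows [0->1,2->0,3->0] -> levels [7 5 6 6]
Step 6: flows [0->1,0->2,0->3] -> levels [4 6 7 7]
Step 7: flows [1->0,2->0,3->0] -> levels [7 5 6 6]
  -> period-2 cycle (repeats step 5); tank 0 never drops to <=2
Tank 0 never reaches <=2 within 15 steps

Answer: -1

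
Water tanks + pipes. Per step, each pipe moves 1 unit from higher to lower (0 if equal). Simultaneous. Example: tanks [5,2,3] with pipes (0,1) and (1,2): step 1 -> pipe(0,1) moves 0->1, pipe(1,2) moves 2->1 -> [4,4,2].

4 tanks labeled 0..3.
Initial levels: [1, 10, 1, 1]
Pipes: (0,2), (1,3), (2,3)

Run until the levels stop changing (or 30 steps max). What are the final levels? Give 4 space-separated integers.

Answer: 4 3 2 4

Derivation:
Step 1: flows [0=2,1->3,2=3] -> levels [1 9 1 2]
Step 2: flows [0=2,1->3,3->2] -> levels [1 8 2 2]
Step 3: flows [2->0,1->3,2=3] -> levels [2 7 1 3]
Step 4: flows [0->2,1->3,3->2] -> levels [1 6 3 3]
Step 5: flows [2->0,1->3,2=3] -> levels [2 5 2 4]
Step 6: flows [0=2,1->3,3->2] -> levels [2 4 3 4]
Step 7: flows [2->0,1=3,3->2] -> levels [3 4 3 3]
Step 8: flows [0=2,1->3,2=3] -> levels [3 3 3 4]
Step 9: flows [0=2,3->1,3->2] -> levels [3 4 4 2]
Step 10: flows [2->0,1->3,2->3] -> levels [4 3 2 4]
Step 11: flows [0->2,3->1,3->2] -> levels [3 4 4 2]
  -> period-2 cycle: step 11 state = step 9 state; never stabilizes
  -> state at step 30: (30-9) mod 2 = 1, same as step 10 -> [4 3 2 4]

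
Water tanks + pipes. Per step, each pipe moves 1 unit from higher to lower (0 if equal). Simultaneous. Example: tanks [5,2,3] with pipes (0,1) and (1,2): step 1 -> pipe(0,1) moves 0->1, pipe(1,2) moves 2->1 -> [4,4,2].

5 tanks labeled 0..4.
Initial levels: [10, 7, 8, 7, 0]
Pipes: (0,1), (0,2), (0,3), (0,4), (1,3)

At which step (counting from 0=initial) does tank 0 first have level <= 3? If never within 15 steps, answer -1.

Answer: -1

Derivation:
Step 1: flows [0->1,0->2,0->3,0->4,1=3] -> levels [6 8 9 8 1]
Step 2: flows [1->0,2->0,3->0,0->4,1=3] -> levels [8 7 8 7 2]
Step 3: flows [0->1,0=2,0->3,0->4,1=3] -> levels [5 8 8 8 3]
Step 4: flows [1->0,2->0,3->0,0->4,1=3] -> levels [7 7 7 7 4]
Step 5: flows [0=1,0=2,0=3,0->4,1=3] -> levels [6 7 7 7 5]
Step 6: flows [1->0,2->0,3->0,0->4,1=3] -> levels [8 6 6 6 6]
Step 7: flows [0->1,0->2,0->3,0->4,1=3] -> levels [4 7 7 7 7]
Step 8: flows [1->0,2->0,3->0,4->0,1=3] -> levels [8 6 6 6 6]
  -> period-2 cycle (repeats step 6); tank 0 never drops to <=3
Tank 0 never reaches <=3 within 15 steps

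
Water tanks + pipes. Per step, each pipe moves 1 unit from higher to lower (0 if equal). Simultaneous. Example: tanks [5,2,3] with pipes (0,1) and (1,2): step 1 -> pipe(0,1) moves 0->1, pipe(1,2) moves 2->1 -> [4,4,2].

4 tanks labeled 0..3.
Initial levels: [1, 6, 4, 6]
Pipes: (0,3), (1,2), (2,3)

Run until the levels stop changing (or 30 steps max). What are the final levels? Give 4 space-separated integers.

Step 1: flows [3->0,1->2,3->2] -> levels [2 5 6 4]
Step 2: flows [3->0,2->1,2->3] -> levels [3 6 4 4]
Step 3: flows [3->0,1->2,2=3] -> levels [4 5 5 3]
Step 4: flows [0->3,1=2,2->3] -> levels [3 5 4 5]
Step 5: flows [3->0,1->2,3->2] -> levels [4 4 6 3]
Step 6: flows [0->3,2->1,2->3] -> levels [3 5 4 5]
  -> period-2 cycle: step 6 state = step 4 state; never stabilizes
  -> state at step 30: (30-4) mod 2 = 0, same as step 4 -> [3 5 4 5]

Answer: 3 5 4 5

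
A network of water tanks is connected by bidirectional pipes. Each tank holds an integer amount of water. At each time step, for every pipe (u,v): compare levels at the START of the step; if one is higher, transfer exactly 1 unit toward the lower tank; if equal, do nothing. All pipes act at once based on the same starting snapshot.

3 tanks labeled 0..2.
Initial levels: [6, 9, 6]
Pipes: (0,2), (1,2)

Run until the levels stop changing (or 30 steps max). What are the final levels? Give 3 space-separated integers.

Answer: 7 7 7

Derivation:
Step 1: flows [0=2,1->2] -> levels [6 8 7]
Step 2: flows [2->0,1->2] -> levels [7 7 7]
Step 3: flows [0=2,1=2] -> levels [7 7 7]
  -> stable (no change)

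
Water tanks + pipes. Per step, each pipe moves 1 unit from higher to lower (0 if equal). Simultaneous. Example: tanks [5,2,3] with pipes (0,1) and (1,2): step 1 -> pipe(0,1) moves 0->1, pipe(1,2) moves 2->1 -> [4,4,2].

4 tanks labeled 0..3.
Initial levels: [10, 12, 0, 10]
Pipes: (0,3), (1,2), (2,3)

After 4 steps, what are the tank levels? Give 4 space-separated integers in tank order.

Answer: 8 8 8 8

Derivation:
Step 1: flows [0=3,1->2,3->2] -> levels [10 11 2 9]
Step 2: flows [0->3,1->2,3->2] -> levels [9 10 4 9]
Step 3: flows [0=3,1->2,3->2] -> levels [9 9 6 8]
Step 4: flows [0->3,1->2,3->2] -> levels [8 8 8 8]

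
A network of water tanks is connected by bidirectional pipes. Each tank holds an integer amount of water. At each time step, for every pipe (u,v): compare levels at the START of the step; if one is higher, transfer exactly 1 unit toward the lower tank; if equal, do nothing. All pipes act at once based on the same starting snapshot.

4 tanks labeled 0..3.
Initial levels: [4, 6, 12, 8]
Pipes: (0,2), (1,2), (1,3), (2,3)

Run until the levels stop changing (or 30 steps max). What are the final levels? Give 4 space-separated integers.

Step 1: flows [2->0,2->1,3->1,2->3] -> levels [5 8 9 8]
Step 2: flows [2->0,2->1,1=3,2->3] -> levels [6 9 6 9]
Step 3: flows [0=2,1->2,1=3,3->2] -> levels [6 8 8 8]
Step 4: flows [2->0,1=2,1=3,2=3] -> levels [7 8 7 8]
Step 5: flows [0=2,1->2,1=3,3->2] -> levels [7 7 9 7]
Step 6: flows [2->0,2->1,1=3,2->3] -> levels [8 8 6 8]
Step 7: flows [0->2,1->2,1=3,3->2] -> levels [7 7 9 7]
  -> period-2 cycle: step 7 state = step 5 state; never stabilizes
  -> state at step 30: (30-5) mod 2 = 1, same as step 6 -> [8 8 6 8]

Answer: 8 8 6 8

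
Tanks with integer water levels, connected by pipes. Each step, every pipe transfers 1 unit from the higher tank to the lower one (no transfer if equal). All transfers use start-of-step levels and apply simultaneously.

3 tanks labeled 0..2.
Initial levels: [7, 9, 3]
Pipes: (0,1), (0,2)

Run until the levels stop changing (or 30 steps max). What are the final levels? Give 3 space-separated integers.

Answer: 7 6 6

Derivation:
Step 1: flows [1->0,0->2] -> levels [7 8 4]
Step 2: flows [1->0,0->2] -> levels [7 7 5]
Step 3: flows [0=1,0->2] -> levels [6 7 6]
Step 4: flows [1->0,0=2] -> levels [7 6 6]
Step 5: flows [0->1,0->2] -> levels [5 7 7]
Step 6: flows [1->0,2->0] -> levels [7 6 6]
  -> period-2 cycle: step 6 state = step 4 state; never stabilizes
  -> state at step 30: (30-4) mod 2 = 0, same as step 4 -> [7 6 6]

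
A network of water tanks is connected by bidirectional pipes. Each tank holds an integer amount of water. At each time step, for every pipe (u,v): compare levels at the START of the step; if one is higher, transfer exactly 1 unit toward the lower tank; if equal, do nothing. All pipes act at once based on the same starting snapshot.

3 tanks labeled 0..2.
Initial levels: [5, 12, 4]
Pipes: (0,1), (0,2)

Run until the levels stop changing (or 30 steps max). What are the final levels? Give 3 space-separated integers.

Step 1: flows [1->0,0->2] -> levels [5 11 5]
Step 2: flows [1->0,0=2] -> levels [6 10 5]
Step 3: flows [1->0,0->2] -> levels [6 9 6]
Step 4: flows [1->0,0=2] -> levels [7 8 6]
Step 5: flows [1->0,0->2] -> levels [7 7 7]
Step 6: flows [0=1,0=2] -> levels [7 7 7]
  -> stable (no change)

Answer: 7 7 7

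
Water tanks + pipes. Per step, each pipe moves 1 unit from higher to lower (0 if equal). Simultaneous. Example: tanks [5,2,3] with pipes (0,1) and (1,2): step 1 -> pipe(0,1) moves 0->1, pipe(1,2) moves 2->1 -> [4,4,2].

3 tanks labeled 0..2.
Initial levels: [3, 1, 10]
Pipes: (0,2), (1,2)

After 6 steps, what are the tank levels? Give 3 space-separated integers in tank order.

Step 1: flows [2->0,2->1] -> levels [4 2 8]
Step 2: flows [2->0,2->1] -> levels [5 3 6]
Step 3: flows [2->0,2->1] -> levels [6 4 4]
Step 4: flows [0->2,1=2] -> levels [5 4 5]
Step 5: flows [0=2,2->1] -> levels [5 5 4]
Step 6: flows [0->2,1->2] -> levels [4 4 6]

Answer: 4 4 6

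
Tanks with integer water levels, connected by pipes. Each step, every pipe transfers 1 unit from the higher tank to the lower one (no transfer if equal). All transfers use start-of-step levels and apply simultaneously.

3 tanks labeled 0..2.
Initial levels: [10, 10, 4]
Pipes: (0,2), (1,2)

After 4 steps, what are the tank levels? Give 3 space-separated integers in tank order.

Answer: 8 8 8

Derivation:
Step 1: flows [0->2,1->2] -> levels [9 9 6]
Step 2: flows [0->2,1->2] -> levels [8 8 8]
Step 3: flows [0=2,1=2] -> levels [8 8 8]
  -> stable; steps 4..4 unchanged -> [8 8 8]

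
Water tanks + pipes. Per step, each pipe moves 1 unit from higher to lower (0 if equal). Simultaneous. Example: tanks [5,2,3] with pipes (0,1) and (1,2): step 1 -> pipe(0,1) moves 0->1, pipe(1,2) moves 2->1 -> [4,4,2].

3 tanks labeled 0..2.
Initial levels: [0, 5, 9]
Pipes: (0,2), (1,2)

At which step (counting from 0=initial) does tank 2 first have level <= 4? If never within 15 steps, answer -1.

Answer: 5

Derivation:
Step 1: flows [2->0,2->1] -> levels [1 6 7]
Step 2: flows [2->0,2->1] -> levels [2 7 5]
Step 3: flows [2->0,1->2] -> levels [3 6 5]
Step 4: flows [2->0,1->2] -> levels [4 5 5]
Step 5: flows [2->0,1=2] -> levels [5 5 4]
Tank 2 first reaches <=4 at step 5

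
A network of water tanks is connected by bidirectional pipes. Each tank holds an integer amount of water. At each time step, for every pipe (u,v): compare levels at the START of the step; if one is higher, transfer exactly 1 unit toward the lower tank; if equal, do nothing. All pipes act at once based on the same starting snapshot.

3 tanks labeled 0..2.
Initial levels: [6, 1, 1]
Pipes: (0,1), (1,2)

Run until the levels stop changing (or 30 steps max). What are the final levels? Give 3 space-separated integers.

Step 1: flows [0->1,1=2] -> levels [5 2 1]
Step 2: flows [0->1,1->2] -> levels [4 2 2]
Step 3: flows [0->1,1=2] -> levels [3 3 2]
Step 4: flows [0=1,1->2] -> levels [3 2 3]
Step 5: flows [0->1,2->1] -> levels [2 4 2]
Step 6: flows [1->0,1->2] -> levels [3 2 3]
  -> period-2 cycle: step 6 state = step 4 state; never stabilizes
  -> state at step 30: (30-4) mod 2 = 0, same as step 4 -> [3 2 3]

Answer: 3 2 3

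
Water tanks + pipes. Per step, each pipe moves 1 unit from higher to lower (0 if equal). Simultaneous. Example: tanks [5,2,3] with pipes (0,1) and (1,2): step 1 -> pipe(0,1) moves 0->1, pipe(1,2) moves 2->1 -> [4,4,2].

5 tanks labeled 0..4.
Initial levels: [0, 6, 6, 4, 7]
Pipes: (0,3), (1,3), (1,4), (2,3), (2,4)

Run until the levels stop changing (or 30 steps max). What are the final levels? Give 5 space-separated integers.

Step 1: flows [3->0,1->3,4->1,2->3,4->2] -> levels [1 6 6 5 5]
Step 2: flows [3->0,1->3,1->4,2->3,2->4] -> levels [2 4 4 6 7]
Step 3: flows [3->0,3->1,4->1,3->2,4->2] -> levels [3 6 6 3 5]
Step 4: flows [0=3,1->3,1->4,2->3,2->4] -> levels [3 4 4 5 7]
Step 5: flows [3->0,3->1,4->1,3->2,4->2] -> levels [4 6 6 2 5]
Step 6: flows [0->3,1->3,1->4,2->3,2->4] -> levels [3 4 4 5 7]
  -> period-2 cycle: step 6 state = step 4 state; never stabilizes
  -> state at step 30: (30-4) mod 2 = 0, same as step 4 -> [3 4 4 5 7]

Answer: 3 4 4 5 7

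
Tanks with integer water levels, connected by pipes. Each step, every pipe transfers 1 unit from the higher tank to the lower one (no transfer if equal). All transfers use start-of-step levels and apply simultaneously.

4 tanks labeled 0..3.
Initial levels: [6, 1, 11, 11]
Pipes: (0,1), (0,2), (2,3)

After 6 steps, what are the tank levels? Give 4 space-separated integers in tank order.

Answer: 7 6 8 8

Derivation:
Step 1: flows [0->1,2->0,2=3] -> levels [6 2 10 11]
Step 2: flows [0->1,2->0,3->2] -> levels [6 3 10 10]
Step 3: flows [0->1,2->0,2=3] -> levels [6 4 9 10]
Step 4: flows [0->1,2->0,3->2] -> levels [6 5 9 9]
Step 5: flows [0->1,2->0,2=3] -> levels [6 6 8 9]
Step 6: flows [0=1,2->0,3->2] -> levels [7 6 8 8]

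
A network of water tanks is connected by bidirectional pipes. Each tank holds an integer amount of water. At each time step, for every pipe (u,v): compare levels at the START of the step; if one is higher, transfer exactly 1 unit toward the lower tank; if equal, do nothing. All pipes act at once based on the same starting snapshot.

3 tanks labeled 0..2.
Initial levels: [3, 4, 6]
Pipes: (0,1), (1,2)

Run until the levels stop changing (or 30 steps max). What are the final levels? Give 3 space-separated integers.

Answer: 4 5 4

Derivation:
Step 1: flows [1->0,2->1] -> levels [4 4 5]
Step 2: flows [0=1,2->1] -> levels [4 5 4]
Step 3: flows [1->0,1->2] -> levels [5 3 5]
Step 4: flows [0->1,2->1] -> levels [4 5 4]
  -> period-2 cycle: step 4 state = step 2 state; never stabilizes
  -> state at step 30: (30-2) mod 2 = 0, same as step 2 -> [4 5 4]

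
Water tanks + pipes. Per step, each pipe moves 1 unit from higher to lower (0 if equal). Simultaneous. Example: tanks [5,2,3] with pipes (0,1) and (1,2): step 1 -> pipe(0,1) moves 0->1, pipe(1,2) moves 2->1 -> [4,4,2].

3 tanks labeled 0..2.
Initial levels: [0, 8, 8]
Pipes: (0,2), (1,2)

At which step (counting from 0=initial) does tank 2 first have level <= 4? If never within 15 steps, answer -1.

Step 1: flows [2->0,1=2] -> levels [1 8 7]
Step 2: flows [2->0,1->2] -> levels [2 7 7]
Step 3: flows [2->0,1=2] -> levels [3 7 6]
Step 4: flows [2->0,1->2] -> levels [4 6 6]
Step 5: flows [2->0,1=2] -> levels [5 6 5]
Step 6: flows [0=2,1->2] -> levels [5 5 6]
Step 7: flows [2->0,2->1] -> levels [6 6 4]
Tank 2 first reaches <=4 at step 7

Answer: 7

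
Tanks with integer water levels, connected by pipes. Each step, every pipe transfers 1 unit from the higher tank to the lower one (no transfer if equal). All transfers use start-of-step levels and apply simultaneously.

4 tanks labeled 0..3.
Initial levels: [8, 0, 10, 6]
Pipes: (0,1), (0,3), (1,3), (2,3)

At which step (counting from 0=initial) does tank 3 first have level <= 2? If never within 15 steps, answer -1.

Answer: -1

Derivation:
Step 1: flows [0->1,0->3,3->1,2->3] -> levels [6 2 9 7]
Step 2: flows [0->1,3->0,3->1,2->3] -> levels [6 4 8 6]
Step 3: flows [0->1,0=3,3->1,2->3] -> levels [5 6 7 6]
Step 4: flows [1->0,3->0,1=3,2->3] -> levels [7 5 6 6]
Step 5: flows [0->1,0->3,3->1,2=3] -> levels [5 7 6 6]
Step 6: flows [1->0,3->0,1->3,2=3] -> levels [7 5 6 6]
  -> period-2 cycle (repeats step 4); tank 3 never drops to <=2
Tank 3 never reaches <=2 within 15 steps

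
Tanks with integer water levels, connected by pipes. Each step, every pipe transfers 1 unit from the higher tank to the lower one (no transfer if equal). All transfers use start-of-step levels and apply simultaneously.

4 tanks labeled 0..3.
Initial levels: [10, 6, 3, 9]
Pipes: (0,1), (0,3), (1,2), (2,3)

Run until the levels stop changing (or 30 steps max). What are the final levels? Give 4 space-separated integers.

Step 1: flows [0->1,0->3,1->2,3->2] -> levels [8 6 5 9]
Step 2: flows [0->1,3->0,1->2,3->2] -> levels [8 6 7 7]
Step 3: flows [0->1,0->3,2->1,2=3] -> levels [6 8 6 8]
Step 4: flows [1->0,3->0,1->2,3->2] -> levels [8 6 8 6]
Step 5: flows [0->1,0->3,2->1,2->3] -> levels [6 8 6 8]
  -> period-2 cycle: step 5 state = step 3 state; never stabilizes
  -> state at step 30: (30-3) mod 2 = 1, same as step 4 -> [8 6 8 6]

Answer: 8 6 8 6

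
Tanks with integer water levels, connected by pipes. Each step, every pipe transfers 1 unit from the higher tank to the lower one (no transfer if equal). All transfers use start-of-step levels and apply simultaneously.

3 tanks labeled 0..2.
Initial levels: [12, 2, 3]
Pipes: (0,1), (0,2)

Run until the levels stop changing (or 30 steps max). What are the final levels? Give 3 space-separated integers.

Step 1: flows [0->1,0->2] -> levels [10 3 4]
Step 2: flows [0->1,0->2] -> levels [8 4 5]
Step 3: flows [0->1,0->2] -> levels [6 5 6]
Step 4: flows [0->1,0=2] -> levels [5 6 6]
Step 5: flows [1->0,2->0] -> levels [7 5 5]
Step 6: flows [0->1,0->2] -> levels [5 6 6]
  -> period-2 cycle: step 6 state = step 4 state; never stabilizes
  -> state at step 30: (30-4) mod 2 = 0, same as step 4 -> [5 6 6]

Answer: 5 6 6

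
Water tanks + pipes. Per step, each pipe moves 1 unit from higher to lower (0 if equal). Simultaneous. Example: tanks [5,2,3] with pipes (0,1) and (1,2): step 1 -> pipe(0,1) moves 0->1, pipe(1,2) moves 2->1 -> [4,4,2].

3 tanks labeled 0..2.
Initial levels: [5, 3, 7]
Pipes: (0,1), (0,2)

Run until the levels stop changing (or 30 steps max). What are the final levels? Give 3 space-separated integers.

Step 1: flows [0->1,2->0] -> levels [5 4 6]
Step 2: flows [0->1,2->0] -> levels [5 5 5]
Step 3: flows [0=1,0=2] -> levels [5 5 5]
  -> stable (no change)

Answer: 5 5 5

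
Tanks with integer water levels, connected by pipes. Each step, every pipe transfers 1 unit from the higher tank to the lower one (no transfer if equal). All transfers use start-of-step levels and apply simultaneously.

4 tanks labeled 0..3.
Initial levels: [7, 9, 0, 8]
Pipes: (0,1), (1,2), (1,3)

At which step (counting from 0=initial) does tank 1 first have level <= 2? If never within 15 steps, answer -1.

Step 1: flows [1->0,1->2,1->3] -> levels [8 6 1 9]
Step 2: flows [0->1,1->2,3->1] -> levels [7 7 2 8]
Step 3: flows [0=1,1->2,3->1] -> levels [7 7 3 7]
Step 4: flows [0=1,1->2,1=3] -> levels [7 6 4 7]
Step 5: flows [0->1,1->2,3->1] -> levels [6 7 5 6]
Step 6: flows [1->0,1->2,1->3] -> levels [7 4 6 7]
Step 7: flows [0->1,2->1,3->1] -> levels [6 7 5 6]
  -> period-2 cycle (repeats step 5); tank 1 never drops to <=2
Tank 1 never reaches <=2 within 15 steps

Answer: -1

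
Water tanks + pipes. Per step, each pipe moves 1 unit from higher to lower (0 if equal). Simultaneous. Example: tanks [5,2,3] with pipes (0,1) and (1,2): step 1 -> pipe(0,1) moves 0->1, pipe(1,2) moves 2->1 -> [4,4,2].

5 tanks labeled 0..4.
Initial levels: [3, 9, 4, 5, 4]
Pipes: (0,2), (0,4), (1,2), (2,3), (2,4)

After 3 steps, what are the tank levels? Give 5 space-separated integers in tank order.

Step 1: flows [2->0,4->0,1->2,3->2,2=4] -> levels [5 8 5 4 3]
Step 2: flows [0=2,0->4,1->2,2->3,2->4] -> levels [4 7 4 5 5]
Step 3: flows [0=2,4->0,1->2,3->2,4->2] -> levels [5 6 7 4 3]

Answer: 5 6 7 4 3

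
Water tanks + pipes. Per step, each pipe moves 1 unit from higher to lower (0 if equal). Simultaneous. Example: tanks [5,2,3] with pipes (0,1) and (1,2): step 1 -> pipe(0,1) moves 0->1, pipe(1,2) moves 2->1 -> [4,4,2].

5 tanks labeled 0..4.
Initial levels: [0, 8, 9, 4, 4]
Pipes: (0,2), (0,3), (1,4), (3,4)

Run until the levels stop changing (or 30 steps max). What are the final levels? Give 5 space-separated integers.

Answer: 6 4 5 4 6

Derivation:
Step 1: flows [2->0,3->0,1->4,3=4] -> levels [2 7 8 3 5]
Step 2: flows [2->0,3->0,1->4,4->3] -> levels [4 6 7 3 5]
Step 3: flows [2->0,0->3,1->4,4->3] -> levels [4 5 6 5 5]
Step 4: flows [2->0,3->0,1=4,3=4] -> levels [6 5 5 4 5]
Step 5: flows [0->2,0->3,1=4,4->3] -> levels [4 5 6 6 4]
Step 6: flows [2->0,3->0,1->4,3->4] -> levels [6 4 5 4 6]
Step 7: flows [0->2,0->3,4->1,4->3] -> levels [4 5 6 6 4]
  -> period-2 cycle: step 7 state = step 5 state; never stabilizes
  -> state at step 30: (30-5) mod 2 = 1, same as step 6 -> [6 4 5 4 6]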